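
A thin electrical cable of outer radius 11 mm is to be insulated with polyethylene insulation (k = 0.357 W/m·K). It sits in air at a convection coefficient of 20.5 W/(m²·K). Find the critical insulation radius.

r_cr ≈ 17.4 mm

For a cylinder r_cr = k/h = 0.357/20.5
r_cr = 17.4 mm; since the bare radius (11 mm) is below r_cr, adding a thin layer of insulation will *increase* heat loss.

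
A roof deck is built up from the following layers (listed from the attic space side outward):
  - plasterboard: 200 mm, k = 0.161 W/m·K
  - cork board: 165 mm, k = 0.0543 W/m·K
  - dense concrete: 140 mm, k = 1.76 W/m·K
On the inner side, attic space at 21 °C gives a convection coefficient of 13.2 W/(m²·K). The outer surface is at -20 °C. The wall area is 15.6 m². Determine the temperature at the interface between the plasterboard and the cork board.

Thermal resistances in series:
R_inner film = 1/(h_i·A) = 1/(13.2×15.6) = 0.004856 K/W
R_plasterboard = L/(kA) = 0.2/(0.161×15.6) = 0.07963 K/W
R_cork board = L/(kA) = 0.165/(0.0543×15.6) = 0.1948 K/W
R_dense concrete = L/(kA) = 0.14/(1.76×15.6) = 0.005099 K/W
R_total = 0.2844 K/W;  Q = ΔT/R_total = 41/0.2844 = 144.2 W
T_interface = T_inner − Q·ΣR(inner→interface) = 21 − 144×0.08449

T ≈ 8.82 °C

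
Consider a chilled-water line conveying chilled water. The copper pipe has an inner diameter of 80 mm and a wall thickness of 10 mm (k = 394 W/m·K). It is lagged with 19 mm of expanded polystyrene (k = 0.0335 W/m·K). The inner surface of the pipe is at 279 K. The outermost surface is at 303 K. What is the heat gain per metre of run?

q′ ≈ 15.7 W/m

Treating each annulus and film as a series resistance:
R_copper pipe wall = ln(50/40)/(2π×394×1) = 9.014×10^-5 K/W
R_expanded polystyrene = ln(69/50)/(2π×0.0335×1) = 1.53 K/W
R_total = 1.53 K/W
Q = ΔT/R_total = 24/1.53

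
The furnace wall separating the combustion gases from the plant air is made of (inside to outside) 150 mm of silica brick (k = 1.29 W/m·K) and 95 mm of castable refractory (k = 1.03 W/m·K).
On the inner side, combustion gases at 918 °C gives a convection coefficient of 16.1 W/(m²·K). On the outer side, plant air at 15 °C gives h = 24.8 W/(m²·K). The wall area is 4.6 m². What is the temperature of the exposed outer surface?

Series thermal resistances:
R_inner film = 1/(h_i·A) = 1/(16.1×4.6) = 0.0135 K/W
R_silica brick = L/(kA) = 0.15/(1.29×4.6) = 0.02528 K/W
R_castable refractory = L/(kA) = 0.095/(1.03×4.6) = 0.02005 K/W
R_outer film = 1/(h_o·A) = 1/(24.8×4.6) = 0.008766 K/W
R_total = 0.0676 K/W;  Q = ΔT/R_total = 903/0.0676 = 13360 W
T_interface = T_inner − Q·ΣR(inner→interface) = 918 − 13400×0.05883

T ≈ 132 °C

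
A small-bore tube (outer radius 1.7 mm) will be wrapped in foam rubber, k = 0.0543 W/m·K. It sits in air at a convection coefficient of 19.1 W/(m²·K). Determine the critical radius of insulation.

r_cr ≈ 2.84 mm

For a cylinder r_cr = k/h = 0.0543/19.1
r_cr = 2.84 mm; since the bare radius (1.7 mm) is below r_cr, adding a thin layer of insulation will *increase* heat loss.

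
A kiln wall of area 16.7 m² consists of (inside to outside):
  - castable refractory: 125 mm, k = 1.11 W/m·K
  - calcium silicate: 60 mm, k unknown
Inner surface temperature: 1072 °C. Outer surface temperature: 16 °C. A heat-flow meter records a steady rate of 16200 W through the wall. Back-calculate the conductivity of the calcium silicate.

k ≈ 0.0615 W/(m·K)

Model the wall as resistances in series:
R_castable refractory = L/(kA) = 0.125/(1.11×16.7) = 0.006743 K/W
Sum of known resistances R_other = 0.006743 K/W
Total R = ΔT/Q = 1056/16200 = 0.06519 K/W
R_calcium silicate = R_total − R_other = 0.05844 K/W
k = L/(R·A) = 0.06/(0.05844×16.7)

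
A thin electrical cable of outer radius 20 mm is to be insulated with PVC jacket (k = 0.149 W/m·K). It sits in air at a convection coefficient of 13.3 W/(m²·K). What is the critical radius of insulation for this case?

For a cylinder r_cr = k/h = 0.149/13.3
r_cr = 11.2 mm; since the bare radius (20 mm) is above r_cr, any added insulation will reduce heat loss.

r_cr ≈ 11.2 mm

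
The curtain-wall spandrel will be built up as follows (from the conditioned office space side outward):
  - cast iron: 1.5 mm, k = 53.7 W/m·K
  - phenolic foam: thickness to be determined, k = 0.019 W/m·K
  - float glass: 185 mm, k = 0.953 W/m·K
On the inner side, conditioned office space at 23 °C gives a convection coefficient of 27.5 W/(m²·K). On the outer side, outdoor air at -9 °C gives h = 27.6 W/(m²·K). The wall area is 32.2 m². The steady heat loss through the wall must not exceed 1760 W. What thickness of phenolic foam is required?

L ≈ 6.06 mm

Using the resistance-network approach (series):
R_inner film = 1/(h_i·A) = 1/(27.5×32.2) = 0.001129 K/W
R_cast iron = L/(kA) = 0.0015/(53.7×32.2) = 8.675×10^-7 K/W
R_float glass = L/(kA) = 0.185/(0.953×32.2) = 0.006029 K/W
R_outer film = 1/(h_o·A) = 1/(27.6×32.2) = 0.001125 K/W
Sum of the known resistances R_other = 0.008284 K/W
Required total resistance R_tot = ΔT/Q_allow = 32/1760 = 0.01818 K/W
R_phenolic foam = R_tot − R_other = 0.009898 K/W
L = R·k·A = 0.009898×0.019×32.2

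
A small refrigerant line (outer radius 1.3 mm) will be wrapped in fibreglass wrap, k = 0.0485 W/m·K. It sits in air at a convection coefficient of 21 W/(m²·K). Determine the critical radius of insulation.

For a cylinder r_cr = k/h = 0.0485/21
r_cr = 2.31 mm; since the bare radius (1.3 mm) is below r_cr, adding a thin layer of insulation will *increase* heat loss.

r_cr ≈ 2.31 mm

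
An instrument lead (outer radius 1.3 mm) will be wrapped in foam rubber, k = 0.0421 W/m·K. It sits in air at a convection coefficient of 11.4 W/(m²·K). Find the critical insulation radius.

r_cr ≈ 3.69 mm

For a cylinder r_cr = k/h = 0.0421/11.4
r_cr = 3.69 mm; since the bare radius (1.3 mm) is below r_cr, adding a thin layer of insulation will *increase* heat loss.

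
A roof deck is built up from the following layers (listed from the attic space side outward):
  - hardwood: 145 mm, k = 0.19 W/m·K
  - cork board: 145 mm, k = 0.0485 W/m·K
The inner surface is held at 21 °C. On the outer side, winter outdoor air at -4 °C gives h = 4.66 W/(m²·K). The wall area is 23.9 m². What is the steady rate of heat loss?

Q ≈ 151 W

Thermal resistances in series:
R_hardwood = L/(kA) = 0.145/(0.19×23.9) = 0.03193 K/W
R_cork board = L/(kA) = 0.145/(0.0485×23.9) = 0.1251 K/W
R_outer film = 1/(h_o·A) = 1/(4.66×23.9) = 0.008979 K/W
R_total = 0.166 K/W
Q = ΔT / R_total = 25 / 0.166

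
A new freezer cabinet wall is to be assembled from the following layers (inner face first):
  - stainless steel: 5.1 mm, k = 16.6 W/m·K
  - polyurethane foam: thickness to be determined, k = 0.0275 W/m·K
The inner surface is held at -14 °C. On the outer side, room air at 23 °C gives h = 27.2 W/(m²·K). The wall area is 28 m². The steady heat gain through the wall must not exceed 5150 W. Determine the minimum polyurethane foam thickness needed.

L ≈ 4.51 mm

Using the resistance-network approach (series):
R_stainless steel = L/(kA) = 0.0051/(16.6×28) = 1.097×10^-5 K/W
R_outer film = 1/(h_o·A) = 1/(27.2×28) = 0.001313 K/W
Sum of the known resistances R_other = 0.001324 K/W
Required total resistance R_tot = ΔT/Q_allow = 37/5150 = 0.007184 K/W
R_polyurethane foam = R_tot − R_other = 0.00586 K/W
L = R·k·A = 0.00586×0.0275×28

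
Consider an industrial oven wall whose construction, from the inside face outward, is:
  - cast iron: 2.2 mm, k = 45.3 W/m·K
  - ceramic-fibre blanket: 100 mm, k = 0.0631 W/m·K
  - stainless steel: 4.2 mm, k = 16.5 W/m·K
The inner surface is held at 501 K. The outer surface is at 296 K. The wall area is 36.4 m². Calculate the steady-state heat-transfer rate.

Q ≈ 4710 W

Model the wall as resistances in series:
R_cast iron = L/(kA) = 0.0022/(45.3×36.4) = 1.334×10^-6 K/W
R_ceramic-fibre blanket = L/(kA) = 0.1/(0.0631×36.4) = 0.04354 K/W
R_stainless steel = L/(kA) = 0.0042/(16.5×36.4) = 6.993×10^-6 K/W
R_total = 0.04355 K/W
Q = ΔT / R_total = 205 / 0.04355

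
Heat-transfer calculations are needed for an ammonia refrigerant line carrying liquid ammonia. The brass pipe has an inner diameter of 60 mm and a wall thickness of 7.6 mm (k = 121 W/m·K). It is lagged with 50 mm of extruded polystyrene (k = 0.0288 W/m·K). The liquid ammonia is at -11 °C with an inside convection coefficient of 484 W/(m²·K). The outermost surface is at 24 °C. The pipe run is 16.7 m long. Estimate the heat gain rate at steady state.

Treating each annulus and film as a series resistance:
R_inner film = 1/(h_i·2πr₁L) = 1/(484×2π×0.03×16.7) = 6.564×10^-4 K/W
R_brass pipe wall = ln(37.6/30)/(2π×121×16.7) = 1.779×10^-5 K/W
R_extruded polystyrene = ln(87.6/37.6)/(2π×0.0288×16.7) = 0.2799 K/W
R_total = 0.2806 K/W
Q = ΔT/R_total = 35/0.2806

Q ≈ 125 W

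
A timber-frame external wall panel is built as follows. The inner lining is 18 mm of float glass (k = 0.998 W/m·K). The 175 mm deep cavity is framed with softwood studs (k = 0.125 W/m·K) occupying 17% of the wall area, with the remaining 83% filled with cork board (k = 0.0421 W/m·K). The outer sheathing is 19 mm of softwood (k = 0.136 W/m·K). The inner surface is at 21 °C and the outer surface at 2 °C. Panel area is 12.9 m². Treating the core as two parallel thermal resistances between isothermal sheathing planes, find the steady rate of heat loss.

Q ≈ 74.9 W

Sheathing layers in series; stud and cavity paths in parallel between them.
R_inner = 0.018/(0.998×12.9) = 0.001398 K/W
R_stud  = 0.175/(0.125×0.17×12.9) = 0.6384 K/W
R_cav   = 0.175/(0.0421×0.83×12.9) = 0.3882 K/W
1/R_core = 1/R_stud + 1/R_cav → R_core = 0.2414 K/W
R_outer = 0.019/(0.136×12.9) = 0.01083 K/W
R_total = 0.2536 K/W
Q = ΔT/R_total = 19/0.2536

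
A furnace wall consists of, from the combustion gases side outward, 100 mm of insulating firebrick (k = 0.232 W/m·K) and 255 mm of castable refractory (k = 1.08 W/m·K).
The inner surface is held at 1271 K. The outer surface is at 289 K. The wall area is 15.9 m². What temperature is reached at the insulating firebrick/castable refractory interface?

Series thermal resistances:
R_insulating firebrick = L/(kA) = 0.1/(0.232×15.9) = 0.02711 K/W
R_castable refractory = L/(kA) = 0.255/(1.08×15.9) = 0.01485 K/W
R_total = 0.04196 K/W;  Q = ΔT/R_total = 982/0.04196 = 23400 W
T_interface = T_inner − Q·ΣR(inner→interface) = 1271 − 23400×0.02711

T ≈ 637 K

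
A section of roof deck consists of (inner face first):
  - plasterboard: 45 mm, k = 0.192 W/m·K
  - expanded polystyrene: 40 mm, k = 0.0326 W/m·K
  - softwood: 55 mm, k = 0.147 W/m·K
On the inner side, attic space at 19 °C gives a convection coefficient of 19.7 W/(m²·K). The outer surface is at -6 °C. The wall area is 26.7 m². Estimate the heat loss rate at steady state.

Model the wall as resistances in series:
R_inner film = 1/(h_i·A) = 1/(19.7×26.7) = 0.001901 K/W
R_plasterboard = L/(kA) = 0.045/(0.192×26.7) = 0.008778 K/W
R_expanded polystyrene = L/(kA) = 0.04/(0.0326×26.7) = 0.04595 K/W
R_softwood = L/(kA) = 0.055/(0.147×26.7) = 0.01401 K/W
R_total = 0.07065 K/W
Q = ΔT / R_total = 25 / 0.07065

Q ≈ 354 W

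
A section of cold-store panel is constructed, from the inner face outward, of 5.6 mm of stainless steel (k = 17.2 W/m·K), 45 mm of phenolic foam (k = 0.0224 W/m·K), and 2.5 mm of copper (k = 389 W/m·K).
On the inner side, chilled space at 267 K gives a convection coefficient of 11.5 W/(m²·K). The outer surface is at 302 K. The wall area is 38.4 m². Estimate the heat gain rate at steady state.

Q ≈ 641 W

Treating each layer as a thermal resistance in series:
R_inner film = 1/(h_i·A) = 1/(11.5×38.4) = 0.002264 K/W
R_stainless steel = L/(kA) = 0.0056/(17.2×38.4) = 8.479×10^-6 K/W
R_phenolic foam = L/(kA) = 0.045/(0.0224×38.4) = 0.05232 K/W
R_copper = L/(kA) = 0.0025/(389×38.4) = 1.674×10^-7 K/W
R_total = 0.05459 K/W
Q = ΔT / R_total = 35 / 0.05459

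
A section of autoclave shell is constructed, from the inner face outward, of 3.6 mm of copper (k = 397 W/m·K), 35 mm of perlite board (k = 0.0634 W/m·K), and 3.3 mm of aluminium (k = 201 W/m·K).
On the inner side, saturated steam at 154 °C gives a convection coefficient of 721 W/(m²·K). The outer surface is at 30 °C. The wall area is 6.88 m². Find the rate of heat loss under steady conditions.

Q ≈ 1540 W

Thermal resistances in series:
R_inner film = 1/(h_i·A) = 1/(721×6.88) = 2.016×10^-4 K/W
R_copper = L/(kA) = 0.0036/(397×6.88) = 1.318×10^-6 K/W
R_perlite board = L/(kA) = 0.035/(0.0634×6.88) = 0.08024 K/W
R_aluminium = L/(kA) = 0.0033/(201×6.88) = 2.386×10^-6 K/W
R_total = 0.08045 K/W
Q = ΔT / R_total = 124 / 0.08045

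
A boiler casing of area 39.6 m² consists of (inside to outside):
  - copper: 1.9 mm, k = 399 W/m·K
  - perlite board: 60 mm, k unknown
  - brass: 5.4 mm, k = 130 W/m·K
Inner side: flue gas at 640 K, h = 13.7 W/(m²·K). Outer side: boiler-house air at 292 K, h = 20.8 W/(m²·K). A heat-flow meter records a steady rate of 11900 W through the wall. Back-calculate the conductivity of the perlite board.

Treating each layer as a thermal resistance in series:
R_inner film = 1/(h_i·A) = 1/(13.7×39.6) = 0.001843 K/W
R_copper = L/(kA) = 0.0019/(399×39.6) = 1.203×10^-7 K/W
R_brass = L/(kA) = 0.0054/(130×39.6) = 1.049×10^-6 K/W
R_outer film = 1/(h_o·A) = 1/(20.8×39.6) = 0.001214 K/W
Sum of known resistances R_other = 0.003058 K/W
Total R = ΔT/Q = 348/11900 = 0.02924 K/W
R_perlite board = R_total − R_other = 0.02619 K/W
k = L/(R·A) = 0.06/(0.02619×39.6)

k ≈ 0.0579 W/(m·K)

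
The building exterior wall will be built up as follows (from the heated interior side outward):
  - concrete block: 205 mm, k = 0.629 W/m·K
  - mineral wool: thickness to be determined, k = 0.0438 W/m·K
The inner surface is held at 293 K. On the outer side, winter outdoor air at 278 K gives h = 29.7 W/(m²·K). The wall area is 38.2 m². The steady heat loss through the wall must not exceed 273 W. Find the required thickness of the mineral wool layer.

Model the wall as resistances in series:
R_concrete block = L/(kA) = 0.205/(0.629×38.2) = 0.008532 K/W
R_outer film = 1/(h_o·A) = 1/(29.7×38.2) = 8.814×10^-4 K/W
Sum of the known resistances R_other = 0.009413 K/W
Required total resistance R_tot = ΔT/Q_allow = 15/273 = 0.05495 K/W
R_mineral wool = R_tot − R_other = 0.04553 K/W
L = R·k·A = 0.04553×0.0438×38.2

L ≈ 76.2 mm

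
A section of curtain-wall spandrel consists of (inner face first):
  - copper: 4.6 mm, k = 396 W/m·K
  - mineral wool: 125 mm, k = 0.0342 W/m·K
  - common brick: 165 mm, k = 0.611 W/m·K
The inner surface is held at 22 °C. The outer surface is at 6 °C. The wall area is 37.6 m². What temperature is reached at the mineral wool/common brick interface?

Series thermal resistances:
R_copper = L/(kA) = 0.0046/(396×37.6) = 3.089×10^-7 K/W
R_mineral wool = L/(kA) = 0.125/(0.0342×37.6) = 0.09721 K/W
R_common brick = L/(kA) = 0.165/(0.611×37.6) = 0.007182 K/W
R_total = 0.1044 K/W;  Q = ΔT/R_total = 16/0.1044 = 153.3 W
T_interface = T_inner − Q·ΣR(inner→interface) = 22 − 153×0.09721

T ≈ 7.1 °C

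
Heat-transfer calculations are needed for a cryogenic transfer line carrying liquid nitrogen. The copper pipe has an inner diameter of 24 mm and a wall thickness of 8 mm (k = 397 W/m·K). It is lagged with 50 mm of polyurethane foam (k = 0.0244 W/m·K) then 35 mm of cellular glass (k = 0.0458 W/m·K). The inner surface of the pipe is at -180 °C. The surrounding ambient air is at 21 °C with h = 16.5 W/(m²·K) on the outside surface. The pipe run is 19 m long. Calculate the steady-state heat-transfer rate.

For a radial system each layer contributes R = ln(r_out/r_in)/(2πkL); films add R = 1/(hA).
R_copper pipe wall = ln(20/12)/(2π×397×19) = 1.078×10^-5 K/W
R_polyurethane foam = ln(70/20)/(2π×0.0244×19) = 0.4301 K/W
R_cellular glass = ln(105/70)/(2π×0.0458×19) = 0.07416 K/W
R_outer film = 1/(h_o·2πr_oL) = 1/(16.5×2π×0.105×19) = 0.004835 K/W
R_total = 0.5091 K/W
Q = ΔT/R_total = 201/0.5091

Q ≈ 395 W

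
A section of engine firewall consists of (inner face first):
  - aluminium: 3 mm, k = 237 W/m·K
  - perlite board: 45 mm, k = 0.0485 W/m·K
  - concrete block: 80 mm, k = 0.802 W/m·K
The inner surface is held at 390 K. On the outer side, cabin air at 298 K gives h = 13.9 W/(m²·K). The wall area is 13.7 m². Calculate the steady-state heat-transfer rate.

Q ≈ 1150 W

Treating each layer as a thermal resistance in series:
R_aluminium = L/(kA) = 0.003/(237×13.7) = 9.24×10^-7 K/W
R_perlite board = L/(kA) = 0.045/(0.0485×13.7) = 0.06773 K/W
R_concrete block = L/(kA) = 0.08/(0.802×13.7) = 0.007281 K/W
R_outer film = 1/(h_o·A) = 1/(13.9×13.7) = 0.005251 K/W
R_total = 0.08026 K/W
Q = ΔT / R_total = 92 / 0.08026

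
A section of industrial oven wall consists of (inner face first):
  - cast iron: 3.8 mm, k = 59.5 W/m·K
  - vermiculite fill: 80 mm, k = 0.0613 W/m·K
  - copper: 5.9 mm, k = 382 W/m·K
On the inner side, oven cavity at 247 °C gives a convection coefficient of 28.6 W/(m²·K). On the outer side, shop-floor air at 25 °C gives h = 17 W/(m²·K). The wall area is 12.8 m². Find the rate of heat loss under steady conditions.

Series thermal resistances:
R_inner film = 1/(h_i·A) = 1/(28.6×12.8) = 0.002732 K/W
R_cast iron = L/(kA) = 0.0038/(59.5×12.8) = 4.989×10^-6 K/W
R_vermiculite fill = L/(kA) = 0.08/(0.0613×12.8) = 0.102 K/W
R_copper = L/(kA) = 0.0059/(382×12.8) = 1.207×10^-6 K/W
R_outer film = 1/(h_o·A) = 1/(17×12.8) = 0.004596 K/W
R_total = 0.1093 K/W
Q = ΔT / R_total = 222 / 0.1093

Q ≈ 2030 W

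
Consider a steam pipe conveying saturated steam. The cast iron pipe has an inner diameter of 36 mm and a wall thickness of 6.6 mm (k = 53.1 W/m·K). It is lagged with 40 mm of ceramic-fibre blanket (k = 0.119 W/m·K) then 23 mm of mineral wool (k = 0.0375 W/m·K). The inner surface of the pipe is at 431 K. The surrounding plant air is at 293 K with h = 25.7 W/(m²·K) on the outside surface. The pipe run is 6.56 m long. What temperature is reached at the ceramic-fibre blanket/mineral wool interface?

T ≈ 364 K

Per-layer cylindrical resistances, series-summed:
R_cast iron pipe wall = ln(24.6/18)/(2π×53.1×6.56) = 1.427×10^-4 K/W
R_ceramic-fibre blanket = ln(64.6/24.6)/(2π×0.119×6.56) = 0.1968 K/W
R_mineral wool = ln(87.6/64.6)/(2π×0.0375×6.56) = 0.197 K/W
R_outer film = 1/(h_o·2πr_oL) = 1/(25.7×2π×0.0876×6.56) = 0.01078 K/W
R_total = 0.4048 K/W
Q = ΔT/R_total = 138/0.4048
Q = 341 W
T_interface = T_inner − Q·ΣR(inner→interface) = 431 − 341×0.197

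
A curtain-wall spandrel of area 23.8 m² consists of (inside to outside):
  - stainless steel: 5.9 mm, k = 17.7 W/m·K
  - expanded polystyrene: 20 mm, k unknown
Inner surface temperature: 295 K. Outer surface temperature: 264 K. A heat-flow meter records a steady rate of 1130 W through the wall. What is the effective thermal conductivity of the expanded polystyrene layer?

k ≈ 0.0306 W/(m·K)

Series thermal resistances:
R_stainless steel = L/(kA) = 0.0059/(17.7×23.8) = 1.401×10^-5 K/W
Sum of known resistances R_other = 1.401×10^-5 K/W
Total R = ΔT/Q = 31/1130 = 0.02743 K/W
R_expanded polystyrene = R_total − R_other = 0.02742 K/W
k = L/(R·A) = 0.02/(0.02742×23.8)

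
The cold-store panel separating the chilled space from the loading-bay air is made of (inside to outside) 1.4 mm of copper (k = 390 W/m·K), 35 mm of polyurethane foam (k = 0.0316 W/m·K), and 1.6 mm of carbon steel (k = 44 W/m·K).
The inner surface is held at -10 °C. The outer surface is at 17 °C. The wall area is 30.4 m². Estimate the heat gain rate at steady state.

Model the wall as resistances in series:
R_copper = L/(kA) = 0.0014/(390×30.4) = 1.181×10^-7 K/W
R_polyurethane foam = L/(kA) = 0.035/(0.0316×30.4) = 0.03643 K/W
R_carbon steel = L/(kA) = 0.0016/(44×30.4) = 1.196×10^-6 K/W
R_total = 0.03644 K/W
Q = ΔT / R_total = 27 / 0.03644

Q ≈ 741 W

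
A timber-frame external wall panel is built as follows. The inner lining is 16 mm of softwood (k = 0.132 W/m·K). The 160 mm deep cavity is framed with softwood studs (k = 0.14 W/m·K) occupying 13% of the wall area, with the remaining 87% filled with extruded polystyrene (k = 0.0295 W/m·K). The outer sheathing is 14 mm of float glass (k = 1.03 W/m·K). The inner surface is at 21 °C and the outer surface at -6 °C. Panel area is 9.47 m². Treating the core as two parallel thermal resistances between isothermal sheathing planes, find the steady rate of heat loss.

Q ≈ 67.6 W

Sheathing layers in series; stud and cavity paths in parallel between them.
R_inner = 0.016/(0.132×9.47) = 0.0128 K/W
R_stud  = 0.16/(0.14×0.13×9.47) = 0.9283 K/W
R_cav   = 0.16/(0.0295×0.87×9.47) = 0.6583 K/W
1/R_core = 1/R_stud + 1/R_cav → R_core = 0.3852 K/W
R_outer = 0.014/(1.03×9.47) = 0.001435 K/W
R_total = 0.3994 K/W
Q = ΔT/R_total = 27/0.3994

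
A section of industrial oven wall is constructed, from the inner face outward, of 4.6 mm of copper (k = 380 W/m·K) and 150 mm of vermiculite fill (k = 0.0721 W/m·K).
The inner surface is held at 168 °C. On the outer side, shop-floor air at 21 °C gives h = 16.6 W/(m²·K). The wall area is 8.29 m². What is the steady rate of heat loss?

Q ≈ 569 W

Model the wall as resistances in series:
R_copper = L/(kA) = 0.0046/(380×8.29) = 1.46×10^-6 K/W
R_vermiculite fill = L/(kA) = 0.15/(0.0721×8.29) = 0.251 K/W
R_outer film = 1/(h_o·A) = 1/(16.6×8.29) = 0.007267 K/W
R_total = 0.2582 K/W
Q = ΔT / R_total = 147 / 0.2582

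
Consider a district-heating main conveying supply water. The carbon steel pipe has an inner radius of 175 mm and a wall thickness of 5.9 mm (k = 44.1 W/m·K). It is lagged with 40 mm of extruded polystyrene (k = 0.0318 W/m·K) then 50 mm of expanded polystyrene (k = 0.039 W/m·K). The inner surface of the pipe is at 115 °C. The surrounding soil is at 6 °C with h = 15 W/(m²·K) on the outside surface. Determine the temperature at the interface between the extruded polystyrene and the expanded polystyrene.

Radial resistances (cylindrical: R_cond = ln(r_o/r_i)/(2πkL), R_conv = 1/(h·2πrL)):
R_carbon steel pipe wall = ln(180.9/175)/(2π×44.1×1) = 1.197×10^-4 K/W
R_extruded polystyrene = ln(220.9/180.9)/(2π×0.0318×1) = 0.9998 K/W
R_expanded polystyrene = ln(270.9/220.9)/(2π×0.039×1) = 0.8327 K/W
R_outer film = 1/(h_o·2πr_oL) = 1/(15×2π×0.2709×1) = 0.03917 K/W
R_total = 1.872 K/W
Q = ΔT/R_total = 109/1.872
Q = 58.2 W/m
T_interface = T_inner − Q·ΣR(inner→interface) = 115 − 58.2×0.9999

T ≈ 56.8 °C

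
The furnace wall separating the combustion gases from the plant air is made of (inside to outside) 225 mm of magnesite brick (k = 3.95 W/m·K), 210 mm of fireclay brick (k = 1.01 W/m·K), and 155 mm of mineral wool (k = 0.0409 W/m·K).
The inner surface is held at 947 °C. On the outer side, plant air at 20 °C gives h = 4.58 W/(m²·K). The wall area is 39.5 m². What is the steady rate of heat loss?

Treating each layer as a thermal resistance in series:
R_magnesite brick = L/(kA) = 0.225/(3.95×39.5) = 0.001442 K/W
R_fireclay brick = L/(kA) = 0.21/(1.01×39.5) = 0.005264 K/W
R_mineral wool = L/(kA) = 0.155/(0.0409×39.5) = 0.09594 K/W
R_outer film = 1/(h_o·A) = 1/(4.58×39.5) = 0.005528 K/W
R_total = 0.1082 K/W
Q = ΔT / R_total = 927 / 0.1082

Q ≈ 8570 W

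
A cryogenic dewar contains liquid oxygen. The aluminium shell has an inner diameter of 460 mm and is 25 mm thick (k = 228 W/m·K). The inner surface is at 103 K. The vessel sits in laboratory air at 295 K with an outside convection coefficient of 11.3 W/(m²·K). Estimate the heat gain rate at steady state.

Radial (spherical) resistances in series:
R_aluminium shell = (1/0.23 − 1/0.255)/(4π×228) = 1.488×10^-4 K/W
R_outer film = 1/(h·4πr_o²) = 1/(11.3×4π×0.255²) = 0.1083 K/W
R_total = 0.1084 K/W
Q = ΔT/R_total = 192/0.1084

Q ≈ 1770 W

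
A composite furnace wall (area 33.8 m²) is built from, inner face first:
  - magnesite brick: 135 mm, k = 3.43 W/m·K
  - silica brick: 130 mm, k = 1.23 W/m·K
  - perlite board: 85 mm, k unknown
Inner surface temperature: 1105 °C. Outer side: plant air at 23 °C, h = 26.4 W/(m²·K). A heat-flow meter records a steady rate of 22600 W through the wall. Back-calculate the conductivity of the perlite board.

Using the resistance-network approach (series):
R_magnesite brick = L/(kA) = 0.135/(3.43×33.8) = 0.001164 K/W
R_silica brick = L/(kA) = 0.13/(1.23×33.8) = 0.003127 K/W
R_outer film = 1/(h_o·A) = 1/(26.4×33.8) = 0.001121 K/W
Sum of known resistances R_other = 0.005412 K/W
Total R = ΔT/Q = 1082/22600 = 0.04788 K/W
R_perlite board = R_total − R_other = 0.04246 K/W
k = L/(R·A) = 0.085/(0.04246×33.8)

k ≈ 0.0592 W/(m·K)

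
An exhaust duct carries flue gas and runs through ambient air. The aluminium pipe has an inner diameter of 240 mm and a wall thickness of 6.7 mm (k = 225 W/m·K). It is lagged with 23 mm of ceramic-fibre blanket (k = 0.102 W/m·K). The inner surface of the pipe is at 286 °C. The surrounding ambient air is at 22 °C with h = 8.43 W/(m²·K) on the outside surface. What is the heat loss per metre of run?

q′ ≈ 683 W/m

Radial resistances (cylindrical: R_cond = ln(r_o/r_i)/(2πkL), R_conv = 1/(h·2πrL)):
R_aluminium pipe wall = ln(126.7/120)/(2π×225×1) = 3.843×10^-5 K/W
R_ceramic-fibre blanket = ln(149.7/126.7)/(2π×0.102×1) = 0.2603 K/W
R_outer film = 1/(h_o·2πr_oL) = 1/(8.43×2π×0.1497×1) = 0.1261 K/W
R_total = 0.3864 K/W
Q = ΔT/R_total = 264/0.3864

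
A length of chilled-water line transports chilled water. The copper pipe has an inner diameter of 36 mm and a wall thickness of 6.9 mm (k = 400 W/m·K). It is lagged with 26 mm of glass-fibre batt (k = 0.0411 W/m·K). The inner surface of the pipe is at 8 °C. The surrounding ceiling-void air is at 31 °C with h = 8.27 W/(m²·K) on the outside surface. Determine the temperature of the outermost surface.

T ≈ 28.2 °C

Radial resistances (cylindrical: R_cond = ln(r_o/r_i)/(2πkL), R_conv = 1/(h·2πrL)):
R_copper pipe wall = ln(24.9/18)/(2π×400×1) = 1.291×10^-4 K/W
R_glass-fibre batt = ln(50.9/24.9)/(2π×0.0411×1) = 2.769 K/W
R_outer film = 1/(h_o·2πr_oL) = 1/(8.27×2π×0.0509×1) = 0.3781 K/W
R_total = 3.147 K/W
Q = ΔT/R_total = 23/3.147
Q = 7.31 W/m
T_interface = T_inner + Q·ΣR(inner→interface) = 8 + 7.31×2.769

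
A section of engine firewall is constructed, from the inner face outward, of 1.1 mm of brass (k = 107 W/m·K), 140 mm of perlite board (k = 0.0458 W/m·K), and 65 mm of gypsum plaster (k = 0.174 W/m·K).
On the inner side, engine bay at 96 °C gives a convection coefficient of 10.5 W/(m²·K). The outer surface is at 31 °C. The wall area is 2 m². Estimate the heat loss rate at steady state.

Q ≈ 36.9 W

Model the wall as resistances in series:
R_inner film = 1/(h_i·A) = 1/(10.5×2) = 0.04762 K/W
R_brass = L/(kA) = 0.0011/(107×2) = 5.14×10^-6 K/W
R_perlite board = L/(kA) = 0.14/(0.0458×2) = 1.528 K/W
R_gypsum plaster = L/(kA) = 0.065/(0.174×2) = 0.1868 K/W
R_total = 1.763 K/W
Q = ΔT / R_total = 65 / 1.763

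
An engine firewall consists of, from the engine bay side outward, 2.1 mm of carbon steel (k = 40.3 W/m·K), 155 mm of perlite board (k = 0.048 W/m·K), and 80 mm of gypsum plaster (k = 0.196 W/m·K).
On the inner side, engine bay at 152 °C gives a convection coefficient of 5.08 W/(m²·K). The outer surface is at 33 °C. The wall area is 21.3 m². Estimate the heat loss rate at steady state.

Q ≈ 661 W

Model the wall as resistances in series:
R_inner film = 1/(h_i·A) = 1/(5.08×21.3) = 0.009242 K/W
R_carbon steel = L/(kA) = 0.0021/(40.3×21.3) = 2.446×10^-6 K/W
R_perlite board = L/(kA) = 0.155/(0.048×21.3) = 0.1516 K/W
R_gypsum plaster = L/(kA) = 0.08/(0.196×21.3) = 0.01916 K/W
R_total = 0.18 K/W
Q = ΔT / R_total = 119 / 0.18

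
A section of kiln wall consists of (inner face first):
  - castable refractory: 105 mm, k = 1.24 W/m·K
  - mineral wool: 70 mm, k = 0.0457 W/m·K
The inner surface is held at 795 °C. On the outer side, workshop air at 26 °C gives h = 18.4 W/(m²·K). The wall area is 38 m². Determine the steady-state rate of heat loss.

Series thermal resistances:
R_castable refractory = L/(kA) = 0.105/(1.24×38) = 0.002228 K/W
R_mineral wool = L/(kA) = 0.07/(0.0457×38) = 0.04031 K/W
R_outer film = 1/(h_o·A) = 1/(18.4×38) = 0.00143 K/W
R_total = 0.04397 K/W
Q = ΔT / R_total = 769 / 0.04397

Q ≈ 17500 W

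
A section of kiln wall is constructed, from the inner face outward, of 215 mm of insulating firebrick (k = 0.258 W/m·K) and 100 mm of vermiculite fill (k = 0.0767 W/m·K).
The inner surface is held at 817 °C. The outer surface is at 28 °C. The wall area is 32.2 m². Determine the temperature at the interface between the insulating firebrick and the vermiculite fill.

T ≈ 509 °C

Model the wall as resistances in series:
R_insulating firebrick = L/(kA) = 0.215/(0.258×32.2) = 0.02588 K/W
R_vermiculite fill = L/(kA) = 0.1/(0.0767×32.2) = 0.04049 K/W
R_total = 0.06637 K/W;  Q = ΔT/R_total = 789/0.06637 = 11890 W
T_interface = T_inner − Q·ΣR(inner→interface) = 817 − 11900×0.02588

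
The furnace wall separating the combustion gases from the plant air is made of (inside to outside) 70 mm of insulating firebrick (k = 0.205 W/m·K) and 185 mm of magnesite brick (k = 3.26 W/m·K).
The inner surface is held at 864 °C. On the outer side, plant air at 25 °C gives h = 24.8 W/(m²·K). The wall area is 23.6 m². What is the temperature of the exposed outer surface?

Treating each layer as a thermal resistance in series:
R_insulating firebrick = L/(kA) = 0.07/(0.205×23.6) = 0.01447 K/W
R_magnesite brick = L/(kA) = 0.185/(3.26×23.6) = 0.002405 K/W
R_outer film = 1/(h_o·A) = 1/(24.8×23.6) = 0.001709 K/W
R_total = 0.01858 K/W;  Q = ΔT/R_total = 839/0.01858 = 45150 W
T_interface = T_inner − Q·ΣR(inner→interface) = 864 − 45200×0.01687

T ≈ 102 °C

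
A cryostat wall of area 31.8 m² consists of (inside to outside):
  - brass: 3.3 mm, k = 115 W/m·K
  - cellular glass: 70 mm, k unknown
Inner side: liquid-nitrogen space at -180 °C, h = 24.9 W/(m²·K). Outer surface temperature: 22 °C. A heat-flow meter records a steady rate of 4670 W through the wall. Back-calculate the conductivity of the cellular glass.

k ≈ 0.0524 W/(m·K)

Using the resistance-network approach (series):
R_inner film = 1/(h_i·A) = 1/(24.9×31.8) = 0.001263 K/W
R_brass = L/(kA) = 0.0033/(115×31.8) = 9.024×10^-7 K/W
Sum of known resistances R_other = 0.001264 K/W
Total R = ΔT/Q = 202/4670 = 0.04325 K/W
R_cellular glass = R_total − R_other = 0.04199 K/W
k = L/(R·A) = 0.07/(0.04199×31.8)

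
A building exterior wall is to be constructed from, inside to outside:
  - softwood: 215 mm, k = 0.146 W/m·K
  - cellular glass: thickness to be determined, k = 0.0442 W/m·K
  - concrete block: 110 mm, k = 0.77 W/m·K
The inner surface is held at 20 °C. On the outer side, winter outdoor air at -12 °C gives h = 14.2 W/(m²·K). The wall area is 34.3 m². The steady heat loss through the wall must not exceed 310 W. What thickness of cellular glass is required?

Thermal resistances in series:
R_softwood = L/(kA) = 0.215/(0.146×34.3) = 0.04293 K/W
R_concrete block = L/(kA) = 0.11/(0.77×34.3) = 0.004165 K/W
R_outer film = 1/(h_o·A) = 1/(14.2×34.3) = 0.002053 K/W
Sum of the known resistances R_other = 0.04915 K/W
Required total resistance R_tot = ΔT/Q_allow = 32/310 = 0.1032 K/W
R_cellular glass = R_tot − R_other = 0.05407 K/W
L = R·k·A = 0.05407×0.0442×34.3

L ≈ 82 mm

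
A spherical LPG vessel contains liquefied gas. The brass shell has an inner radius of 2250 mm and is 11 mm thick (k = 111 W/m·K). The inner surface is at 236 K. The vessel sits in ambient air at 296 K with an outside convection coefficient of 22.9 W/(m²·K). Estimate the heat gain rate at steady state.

Q ≈ 88100 W

Each spherical layer contributes R = (1/r_i − 1/r_o)/(4πk):
R_brass shell = (1/2.25 − 1/2.261)/(4π×111) = 1.55×10^-6 K/W
R_outer film = 1/(h·4πr_o²) = 1/(22.9×4π×2.261²) = 6.798×10^-4 K/W
R_total = 6.813×10^-4 K/W
Q = ΔT/R_total = 60/6.813×10^-4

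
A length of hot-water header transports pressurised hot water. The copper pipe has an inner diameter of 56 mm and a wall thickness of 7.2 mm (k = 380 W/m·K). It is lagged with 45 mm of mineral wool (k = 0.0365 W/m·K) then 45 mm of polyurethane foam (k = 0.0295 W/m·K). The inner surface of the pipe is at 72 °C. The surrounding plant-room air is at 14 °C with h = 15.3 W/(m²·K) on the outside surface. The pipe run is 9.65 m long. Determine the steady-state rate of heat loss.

Q ≈ 92.1 W

Cylindrical conduction, so R = ln(r₂/r₁)/(2πkL) per layer, in series:
R_copper pipe wall = ln(35.2/28)/(2π×380×9.65) = 9.932×10^-6 K/W
R_mineral wool = ln(80.2/35.2)/(2π×0.0365×9.65) = 0.3721 K/W
R_polyurethane foam = ln(125.2/80.2)/(2π×0.0295×9.65) = 0.249 K/W
R_outer film = 1/(h_o·2πr_oL) = 1/(15.3×2π×0.1252×9.65) = 0.00861 K/W
R_total = 0.6297 K/W
Q = ΔT/R_total = 58/0.6297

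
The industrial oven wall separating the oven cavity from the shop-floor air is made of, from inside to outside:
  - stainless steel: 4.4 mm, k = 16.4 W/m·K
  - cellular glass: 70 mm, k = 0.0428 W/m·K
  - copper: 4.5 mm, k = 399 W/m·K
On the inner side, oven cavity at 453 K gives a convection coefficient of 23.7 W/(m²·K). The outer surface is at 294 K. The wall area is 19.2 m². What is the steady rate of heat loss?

Q ≈ 1820 W

Thermal resistances in series:
R_inner film = 1/(h_i·A) = 1/(23.7×19.2) = 0.002198 K/W
R_stainless steel = L/(kA) = 0.0044/(16.4×19.2) = 1.397×10^-5 K/W
R_cellular glass = L/(kA) = 0.07/(0.0428×19.2) = 0.08518 K/W
R_copper = L/(kA) = 0.0045/(399×19.2) = 5.874×10^-7 K/W
R_total = 0.0874 K/W
Q = ΔT / R_total = 159 / 0.0874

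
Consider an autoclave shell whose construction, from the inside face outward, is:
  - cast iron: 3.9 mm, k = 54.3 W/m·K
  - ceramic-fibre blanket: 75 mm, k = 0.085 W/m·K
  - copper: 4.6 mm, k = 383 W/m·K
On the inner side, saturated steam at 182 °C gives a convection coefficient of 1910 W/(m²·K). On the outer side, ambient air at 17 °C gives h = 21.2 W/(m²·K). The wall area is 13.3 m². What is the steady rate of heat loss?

Q ≈ 2360 W

Thermal resistances in series:
R_inner film = 1/(h_i·A) = 1/(1910×13.3) = 3.937×10^-5 K/W
R_cast iron = L/(kA) = 0.0039/(54.3×13.3) = 5.4×10^-6 K/W
R_ceramic-fibre blanket = L/(kA) = 0.075/(0.085×13.3) = 0.06634 K/W
R_copper = L/(kA) = 0.0046/(383×13.3) = 9.03×10^-7 K/W
R_outer film = 1/(h_o·A) = 1/(21.2×13.3) = 0.003547 K/W
R_total = 0.06993 K/W
Q = ΔT / R_total = 165 / 0.06993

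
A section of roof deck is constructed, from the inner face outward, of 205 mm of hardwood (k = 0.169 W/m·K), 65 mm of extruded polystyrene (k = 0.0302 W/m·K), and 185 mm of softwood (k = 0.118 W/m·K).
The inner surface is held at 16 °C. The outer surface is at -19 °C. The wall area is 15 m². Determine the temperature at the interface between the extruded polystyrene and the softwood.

T ≈ -7.88 °C

Thermal resistances in series:
R_hardwood = L/(kA) = 0.205/(0.169×15) = 0.08087 K/W
R_extruded polystyrene = L/(kA) = 0.065/(0.0302×15) = 0.1435 K/W
R_softwood = L/(kA) = 0.185/(0.118×15) = 0.1045 K/W
R_total = 0.3289 K/W;  Q = ΔT/R_total = 35/0.3289 = 106.4 W
T_interface = T_inner − Q·ΣR(inner→interface) = 16 − 106×0.2244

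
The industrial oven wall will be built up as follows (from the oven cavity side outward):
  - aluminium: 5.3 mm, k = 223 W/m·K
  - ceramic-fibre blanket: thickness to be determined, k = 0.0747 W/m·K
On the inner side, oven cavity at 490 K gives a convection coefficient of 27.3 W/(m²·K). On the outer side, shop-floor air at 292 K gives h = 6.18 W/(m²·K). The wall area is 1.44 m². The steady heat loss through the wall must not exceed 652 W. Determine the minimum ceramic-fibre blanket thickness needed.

Treating each layer as a thermal resistance in series:
R_inner film = 1/(h_i·A) = 1/(27.3×1.44) = 0.02544 K/W
R_aluminium = L/(kA) = 0.0053/(223×1.44) = 1.65×10^-5 K/W
R_outer film = 1/(h_o·A) = 1/(6.18×1.44) = 0.1124 K/W
Sum of the known resistances R_other = 0.1378 K/W
Required total resistance R_tot = ΔT/Q_allow = 198/652 = 0.3037 K/W
R_ceramic-fibre blanket = R_tot − R_other = 0.1659 K/W
L = R·k·A = 0.1659×0.0747×1.44

L ≈ 17.8 mm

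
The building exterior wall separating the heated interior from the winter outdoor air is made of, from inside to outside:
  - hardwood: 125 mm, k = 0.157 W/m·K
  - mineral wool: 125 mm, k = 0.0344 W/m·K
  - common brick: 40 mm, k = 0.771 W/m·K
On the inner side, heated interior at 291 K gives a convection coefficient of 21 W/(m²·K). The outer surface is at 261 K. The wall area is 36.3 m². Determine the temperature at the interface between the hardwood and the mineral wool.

T ≈ 285 K

Thermal resistances in series:
R_inner film = 1/(h_i·A) = 1/(21×36.3) = 0.001312 K/W
R_hardwood = L/(kA) = 0.125/(0.157×36.3) = 0.02193 K/W
R_mineral wool = L/(kA) = 0.125/(0.0344×36.3) = 0.1001 K/W
R_common brick = L/(kA) = 0.04/(0.771×36.3) = 0.001429 K/W
R_total = 0.1248 K/W;  Q = ΔT/R_total = 30/0.1248 = 240.4 W
T_interface = T_inner − Q·ΣR(inner→interface) = 291 − 240×0.02325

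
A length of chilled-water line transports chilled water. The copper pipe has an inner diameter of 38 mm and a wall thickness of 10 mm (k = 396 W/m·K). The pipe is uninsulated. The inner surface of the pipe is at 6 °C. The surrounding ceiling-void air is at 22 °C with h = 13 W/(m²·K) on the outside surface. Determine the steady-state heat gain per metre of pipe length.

q′ ≈ 37.9 W/m

Cylindrical conduction, so R = ln(r₂/r₁)/(2πkL) per layer, in series:
R_copper pipe wall = ln(29/19)/(2π×396×1) = 1.699×10^-4 K/W
R_outer film = 1/(h_o·2πr_oL) = 1/(13×2π×0.029×1) = 0.4222 K/W
R_total = 0.4223 K/W
Q = ΔT/R_total = 16/0.4223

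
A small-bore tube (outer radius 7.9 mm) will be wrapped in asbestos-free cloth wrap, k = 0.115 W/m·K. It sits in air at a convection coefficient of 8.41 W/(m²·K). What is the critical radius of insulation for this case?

For a cylinder r_cr = k/h = 0.115/8.41
r_cr = 13.7 mm; since the bare radius (7.9 mm) is below r_cr, adding a thin layer of insulation will *increase* heat loss.

r_cr ≈ 13.7 mm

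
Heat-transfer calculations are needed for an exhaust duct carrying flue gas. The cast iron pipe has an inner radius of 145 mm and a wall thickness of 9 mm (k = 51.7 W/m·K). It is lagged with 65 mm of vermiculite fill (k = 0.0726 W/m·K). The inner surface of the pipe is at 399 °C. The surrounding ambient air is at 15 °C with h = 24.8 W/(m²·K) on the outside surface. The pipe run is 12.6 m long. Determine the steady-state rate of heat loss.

Q ≈ 6040 W

Treating each annulus and film as a series resistance:
R_cast iron pipe wall = ln(154/145)/(2π×51.7×12.6) = 1.471×10^-5 K/W
R_vermiculite fill = ln(219/154)/(2π×0.0726×12.6) = 0.06126 K/W
R_outer film = 1/(h_o·2πr_oL) = 1/(24.8×2π×0.219×12.6) = 0.002326 K/W
R_total = 0.0636 K/W
Q = ΔT/R_total = 384/0.0636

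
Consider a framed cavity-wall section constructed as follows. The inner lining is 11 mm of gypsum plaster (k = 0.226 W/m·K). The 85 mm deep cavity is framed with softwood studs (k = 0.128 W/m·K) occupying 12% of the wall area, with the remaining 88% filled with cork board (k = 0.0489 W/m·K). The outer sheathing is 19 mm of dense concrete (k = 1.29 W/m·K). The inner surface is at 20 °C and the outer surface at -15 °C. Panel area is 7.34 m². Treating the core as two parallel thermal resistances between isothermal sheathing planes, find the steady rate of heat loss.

Sheathing layers in series; stud and cavity paths in parallel between them.
R_inner = 0.011/(0.226×7.34) = 0.006631 K/W
R_stud  = 0.085/(0.128×0.12×7.34) = 0.7539 K/W
R_cav   = 0.085/(0.0489×0.88×7.34) = 0.2691 K/W
1/R_core = 1/R_stud + 1/R_cav → R_core = 0.1983 K/W
R_outer = 0.019/(1.29×7.34) = 0.002007 K/W
R_total = 0.207 K/W
Q = ΔT/R_total = 35/0.207

Q ≈ 169 W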